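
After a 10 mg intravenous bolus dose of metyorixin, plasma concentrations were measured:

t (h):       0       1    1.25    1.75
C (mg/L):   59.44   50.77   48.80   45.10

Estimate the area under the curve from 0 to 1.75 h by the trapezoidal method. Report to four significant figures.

Trapezoidal AUC_0→1.75:
  [0→1]: (59.44+50.77)/2 × 1 = 55.105
  [1→1.25]: (50.77+48.80)/2 × 0.25 = 12.44625
  [1.25→1.75]: (48.80+45.10)/2 × 0.5 = 23.475
  Sum = 91.02625 mg/L·h

AUC = 91.03 mg/L·h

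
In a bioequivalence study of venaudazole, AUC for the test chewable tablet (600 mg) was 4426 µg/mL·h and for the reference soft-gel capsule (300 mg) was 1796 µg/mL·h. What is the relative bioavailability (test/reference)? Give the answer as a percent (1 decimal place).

F_rel = 123.2%

F_rel = (AUC_test/D_test) / (AUC_ref/D_ref)
      = (4426/600) / (1796/300)
      = 7.37667 / 5.98667 = 1.2322 = 123.22%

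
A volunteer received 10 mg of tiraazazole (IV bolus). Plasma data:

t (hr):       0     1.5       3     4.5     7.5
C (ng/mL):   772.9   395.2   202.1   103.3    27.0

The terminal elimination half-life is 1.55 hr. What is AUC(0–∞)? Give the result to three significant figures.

Trapezoidal AUC_0→7.5:
  [0→1.5]: (772.9+395.2)/2 × 1.5 = 876.075
  [1.5→3]: (395.2+202.1)/2 × 1.5 = 447.975
  [3→4.5]: (202.1+103.3)/2 × 1.5 = 229.05
  [4.5→7.5]: (103.3+27.0)/2 × 3 = 195.45
  Sum = 1748.55 ng/mL·hr
k_e = ln2 / t½ = 0.693147 / 1.55 = 0.4472 hr^-1
Extrapolated tail: C_last / k_e = 27.0 / 0.4472 = 60.376
AUC_0→∞ = 1748.55 + 60.376 = 1808.926 ng/mL·hr

AUC = 1810 ng/mL·hr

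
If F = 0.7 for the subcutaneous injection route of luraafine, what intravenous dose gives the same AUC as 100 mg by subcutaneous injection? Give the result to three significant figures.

D_iv = 70.0 mg

Systemic exposure from an extravascular dose = F × D_ev, so the equivalent IV dose is F × D_ev.
D_iv = F × D_ev = 0.7 × 100 = 70 mg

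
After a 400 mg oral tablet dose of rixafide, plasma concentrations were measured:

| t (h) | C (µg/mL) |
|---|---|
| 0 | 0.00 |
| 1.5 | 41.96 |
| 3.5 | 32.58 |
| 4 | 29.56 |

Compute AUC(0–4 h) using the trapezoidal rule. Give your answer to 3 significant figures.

AUC = 122 µg/mL·h

Trapezoidal AUC_0→4:
  [0→1.5]: (0.00+41.96)/2 × 1.5 = 31.47
  [1.5→3.5]: (41.96+32.58)/2 × 2 = 74.54
  [3.5→4]: (32.58+29.56)/2 × 0.5 = 15.535
  Sum = 121.545 µg/mL·h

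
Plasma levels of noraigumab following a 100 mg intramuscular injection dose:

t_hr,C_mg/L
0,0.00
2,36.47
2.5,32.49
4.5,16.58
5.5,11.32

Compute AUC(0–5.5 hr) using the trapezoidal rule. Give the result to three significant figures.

AUC = 117 mg/L·hr

Trapezoidal AUC_0→5.5:
  [0→2]: (0.00+36.47)/2 × 2 = 36.47
  [2→2.5]: (36.47+32.49)/2 × 0.5 = 17.24
  [2.5→4.5]: (32.49+16.58)/2 × 2 = 49.07
  [4.5→5.5]: (16.58+11.32)/2 × 1 = 13.95
  Sum = 116.73 mg/L·hr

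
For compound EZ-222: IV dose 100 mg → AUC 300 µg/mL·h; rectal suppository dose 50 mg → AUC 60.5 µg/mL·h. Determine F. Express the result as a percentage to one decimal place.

F = (AUC_ev / D_ev) / (AUC_iv / D_iv)
  = (60.5/50) / (300/100)
  = 1.21 / 3 = 0.4033
  = 40.33%

F = 40.3%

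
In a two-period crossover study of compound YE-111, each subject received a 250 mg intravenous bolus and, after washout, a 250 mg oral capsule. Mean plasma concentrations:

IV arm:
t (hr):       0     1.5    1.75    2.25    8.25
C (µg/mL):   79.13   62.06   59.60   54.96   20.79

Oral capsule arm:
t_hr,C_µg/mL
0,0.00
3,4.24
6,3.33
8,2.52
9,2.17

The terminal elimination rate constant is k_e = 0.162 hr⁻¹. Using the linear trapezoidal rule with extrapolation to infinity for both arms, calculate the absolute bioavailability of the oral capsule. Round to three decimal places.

Trapezoidal AUC_0→8.25 (IV):
  [0→1.5]: (79.13+62.06)/2 × 1.5 = 105.8925
  [1.5→1.75]: (62.06+59.60)/2 × 0.25 = 15.2075
  [1.75→2.25]: (59.60+54.96)/2 × 0.5 = 28.64
  [2.25→8.25]: (54.96+20.79)/2 × 6 = 227.25
  Sum = 376.99 µg/mL·hr
IV tail: 20.79/0.162 = 128.333; AUC_iv,0→∞ = 376.99 + 128.333 = 505.323 µg/mL·hr
Trapezoidal AUC_0→9 (oral capsule):
  [0→3]: (0.00+4.24)/2 × 3 = 6.36
  [3→6]: (4.24+3.33)/2 × 3 = 11.355
  [6→8]: (3.33+2.52)/2 × 2 = 5.85
  [8→9]: (2.52+2.17)/2 × 1 = 2.345
  Sum = 25.91 µg/mL·hr
oral capsule tail: 2.17/0.162 = 13.395; AUC_ev,0→∞ = 25.91 + 13.395 = 39.305 µg/mL·hr
F = (AUC_ev/D_ev)/(AUC_iv/D_iv) = (39.305/250)/(505.323/250) = 0.15722/2.021292 = 0.0778

F = 0.078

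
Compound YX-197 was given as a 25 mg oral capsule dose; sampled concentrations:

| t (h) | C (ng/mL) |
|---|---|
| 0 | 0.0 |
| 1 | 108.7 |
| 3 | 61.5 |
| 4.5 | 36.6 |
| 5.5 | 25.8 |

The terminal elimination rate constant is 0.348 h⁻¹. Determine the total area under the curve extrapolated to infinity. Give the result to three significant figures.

Trapezoidal AUC_0→5.5:
  [0→1]: (0.0+108.7)/2 × 1 = 54.35
  [1→3]: (108.7+61.5)/2 × 2 = 170.2
  [3→4.5]: (61.5+36.6)/2 × 1.5 = 73.575
  [4.5→5.5]: (36.6+25.8)/2 × 1 = 31.2
  Sum = 329.325 ng/mL·h
Extrapolated tail: C_last / k_e = 25.8 / 0.348 = 74.138
AUC_0→∞ = 329.325 + 74.138 = 403.463 ng/mL·h

AUC = 403 ng/mL·h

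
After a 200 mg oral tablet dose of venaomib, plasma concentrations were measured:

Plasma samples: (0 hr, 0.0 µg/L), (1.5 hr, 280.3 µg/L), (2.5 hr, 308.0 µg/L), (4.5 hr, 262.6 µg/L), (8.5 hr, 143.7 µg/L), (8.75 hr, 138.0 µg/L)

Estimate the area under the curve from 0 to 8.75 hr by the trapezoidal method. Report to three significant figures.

Trapezoidal AUC_0→8.75:
  [0→1.5]: (0.0+280.3)/2 × 1.5 = 210.225
  [1.5→2.5]: (280.3+308.0)/2 × 1 = 294.15
  [2.5→4.5]: (308.0+262.6)/2 × 2 = 570.6
  [4.5→8.5]: (262.6+143.7)/2 × 4 = 812.6
  [8.5→8.75]: (143.7+138.0)/2 × 0.25 = 35.2125
  Sum = 1922.7875 µg/L·hr

AUC = 1920 µg/L·hr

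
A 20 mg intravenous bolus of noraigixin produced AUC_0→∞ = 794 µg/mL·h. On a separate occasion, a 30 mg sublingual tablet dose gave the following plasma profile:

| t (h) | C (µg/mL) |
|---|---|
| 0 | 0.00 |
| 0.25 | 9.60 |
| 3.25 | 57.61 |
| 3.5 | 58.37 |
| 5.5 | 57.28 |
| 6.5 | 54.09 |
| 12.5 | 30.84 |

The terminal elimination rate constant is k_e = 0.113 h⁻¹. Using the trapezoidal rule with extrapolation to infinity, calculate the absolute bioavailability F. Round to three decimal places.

F = 0.685

Trapezoidal AUC_0→12.5 (sublingual tablet):
  [0→0.25]: (0.00+9.60)/2 × 0.25 = 1.2
  [0.25→3.25]: (9.60+57.61)/2 × 3 = 100.815
  [3.25→3.5]: (57.61+58.37)/2 × 0.25 = 14.4975
  [3.5→5.5]: (58.37+57.28)/2 × 2 = 115.65
  [5.5→6.5]: (57.28+54.09)/2 × 1 = 55.685
  [6.5→12.5]: (54.09+30.84)/2 × 6 = 254.79
  Sum = 542.6375 µg/mL·h
Tail: C_last/k_e = 30.84/0.113 = 272.920
AUC_0→∞ (sublingual tablet) = 542.6375 + 272.920 = 815.5575 µg/mL·h
F = (AUC_ev/D_ev)/(AUC_iv/D_iv) = (815.5575/30)/(794/20) = 27.18525/39.7 = 0.6848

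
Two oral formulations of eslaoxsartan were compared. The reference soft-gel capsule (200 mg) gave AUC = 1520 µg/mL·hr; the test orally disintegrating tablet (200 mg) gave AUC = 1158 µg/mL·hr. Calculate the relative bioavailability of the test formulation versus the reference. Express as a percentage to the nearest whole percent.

F_rel = (AUC_test/D_test) / (AUC_ref/D_ref)
      = (1158/200) / (1520/200)
      = 5.79 / 7.6 = 0.7618 = 76.18%

F_rel = 76%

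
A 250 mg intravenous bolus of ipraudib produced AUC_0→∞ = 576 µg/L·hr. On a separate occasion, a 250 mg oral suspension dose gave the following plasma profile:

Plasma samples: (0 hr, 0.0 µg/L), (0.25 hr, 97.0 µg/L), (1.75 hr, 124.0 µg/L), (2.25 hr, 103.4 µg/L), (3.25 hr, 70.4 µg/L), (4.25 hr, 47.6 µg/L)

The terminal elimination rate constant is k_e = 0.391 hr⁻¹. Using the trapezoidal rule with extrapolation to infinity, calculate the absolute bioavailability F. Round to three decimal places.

F = 0.872

Trapezoidal AUC_0→4.25 (oral suspension):
  [0→0.25]: (0.0+97.0)/2 × 0.25 = 12.125
  [0.25→1.75]: (97.0+124.0)/2 × 1.5 = 165.75
  [1.75→2.25]: (124.0+103.4)/2 × 0.5 = 56.85
  [2.25→3.25]: (103.4+70.4)/2 × 1 = 86.9
  [3.25→4.25]: (70.4+47.6)/2 × 1 = 59.0
  Sum = 380.625 µg/L·hr
Tail: C_last/k_e = 47.6/0.391 = 121.739
AUC_0→∞ (oral suspension) = 380.625 + 121.739 = 502.364 µg/L·hr
F = (AUC_ev/D_ev)/(AUC_iv/D_iv) = (502.364/250)/(576/250) = 2.009456/2.304 = 0.8722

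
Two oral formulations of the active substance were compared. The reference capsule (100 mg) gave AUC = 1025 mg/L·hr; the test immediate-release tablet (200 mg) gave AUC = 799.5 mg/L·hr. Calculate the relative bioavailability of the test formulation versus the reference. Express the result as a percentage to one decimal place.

F_rel = 39.0%

F_rel = (AUC_test/D_test) / (AUC_ref/D_ref)
      = (799.5/200) / (1025/100)
      = 3.9975 / 10.25 = 0.3900 = 39.00%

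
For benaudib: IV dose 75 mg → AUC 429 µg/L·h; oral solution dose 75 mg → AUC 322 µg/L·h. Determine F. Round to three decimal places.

F = 0.751

F = (AUC_ev / D_ev) / (AUC_iv / D_iv)
  = (322/75) / (429/75)
  = 4.29333 / 5.72 = 0.7506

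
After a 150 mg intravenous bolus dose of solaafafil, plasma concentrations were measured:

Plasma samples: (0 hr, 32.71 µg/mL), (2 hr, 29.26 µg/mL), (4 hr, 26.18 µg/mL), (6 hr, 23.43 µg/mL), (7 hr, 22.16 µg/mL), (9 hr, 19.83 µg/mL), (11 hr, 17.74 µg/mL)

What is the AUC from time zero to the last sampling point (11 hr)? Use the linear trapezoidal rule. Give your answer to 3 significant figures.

Trapezoidal AUC_0→11:
  [0→2]: (32.71+29.26)/2 × 2 = 61.97
  [2→4]: (29.26+26.18)/2 × 2 = 55.44
  [4→6]: (26.18+23.43)/2 × 2 = 49.61
  [6→7]: (23.43+22.16)/2 × 1 = 22.795
  [7→9]: (22.16+19.83)/2 × 2 = 41.99
  [9→11]: (19.83+17.74)/2 × 2 = 37.57
  Sum = 269.375 µg/mL·hr

AUC = 269 µg/mL·hr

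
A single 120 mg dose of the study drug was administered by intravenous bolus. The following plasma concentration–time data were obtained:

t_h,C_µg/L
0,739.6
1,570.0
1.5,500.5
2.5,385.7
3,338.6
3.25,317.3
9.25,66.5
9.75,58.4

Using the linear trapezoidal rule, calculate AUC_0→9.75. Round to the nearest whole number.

Trapezoidal AUC_0→9.75:
  [0→1]: (739.6+570.0)/2 × 1 = 654.8
  [1→1.5]: (570.0+500.5)/2 × 0.5 = 267.625
  [1.5→2.5]: (500.5+385.7)/2 × 1 = 443.1
  [2.5→3]: (385.7+338.6)/2 × 0.5 = 181.075
  [3→3.25]: (338.6+317.3)/2 × 0.25 = 81.9875
  [3.25→9.25]: (317.3+66.5)/2 × 6 = 1151.4
  [9.25→9.75]: (66.5+58.4)/2 × 0.5 = 31.225
  Sum = 2811.2125 µg/L·h

AUC = 2811 µg/L·h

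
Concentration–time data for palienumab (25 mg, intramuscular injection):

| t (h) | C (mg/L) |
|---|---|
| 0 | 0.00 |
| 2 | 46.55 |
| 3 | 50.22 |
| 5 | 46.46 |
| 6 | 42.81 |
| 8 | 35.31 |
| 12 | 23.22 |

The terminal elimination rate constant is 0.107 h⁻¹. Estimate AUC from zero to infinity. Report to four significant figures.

Trapezoidal AUC_0→12:
  [0→2]: (0.00+46.55)/2 × 2 = 46.55
  [2→3]: (46.55+50.22)/2 × 1 = 48.385
  [3→5]: (50.22+46.46)/2 × 2 = 96.68
  [5→6]: (46.46+42.81)/2 × 1 = 44.635
  [6→8]: (42.81+35.31)/2 × 2 = 78.12
  [8→12]: (35.31+23.22)/2 × 4 = 117.06
  Sum = 431.43 mg/L·h
Extrapolated tail: C_last / k_e = 23.22 / 0.107 = 217.009
AUC_0→∞ = 431.43 + 217.009 = 648.439 mg/L·h

AUC = 648.4 mg/L·h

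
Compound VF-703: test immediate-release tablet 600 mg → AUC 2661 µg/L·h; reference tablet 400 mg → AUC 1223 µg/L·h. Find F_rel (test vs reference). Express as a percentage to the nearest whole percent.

F_rel = 145%

F_rel = (AUC_test/D_test) / (AUC_ref/D_ref)
      = (2661/600) / (1223/400)
      = 4.435 / 3.0575 = 1.4505 = 145.05%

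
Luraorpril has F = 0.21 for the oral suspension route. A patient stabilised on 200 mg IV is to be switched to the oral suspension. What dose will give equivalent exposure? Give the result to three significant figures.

D_oral = 952 mg

For equal systemic exposure: F × D_ev = D_iv
D_ev = D_iv / F = 200 / 0.21 = 952.381 mg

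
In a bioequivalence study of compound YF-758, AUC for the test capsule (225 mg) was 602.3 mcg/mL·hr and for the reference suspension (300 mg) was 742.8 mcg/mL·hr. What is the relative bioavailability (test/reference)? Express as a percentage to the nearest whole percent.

F_rel = 108%

F_rel = (AUC_test/D_test) / (AUC_ref/D_ref)
      = (602.3/225) / (742.8/300)
      = 2.67689 / 2.476 = 1.0811 = 108.11%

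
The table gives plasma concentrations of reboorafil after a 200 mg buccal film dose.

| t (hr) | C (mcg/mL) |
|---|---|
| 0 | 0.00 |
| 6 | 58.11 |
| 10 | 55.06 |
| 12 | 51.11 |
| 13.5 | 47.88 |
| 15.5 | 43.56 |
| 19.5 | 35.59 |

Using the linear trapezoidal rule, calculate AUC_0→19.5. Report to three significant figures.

AUC = 831 mcg/mL·hr

Trapezoidal AUC_0→19.5:
  [0→6]: (0.00+58.11)/2 × 6 = 174.33
  [6→10]: (58.11+55.06)/2 × 4 = 226.34
  [10→12]: (55.06+51.11)/2 × 2 = 106.17
  [12→13.5]: (51.11+47.88)/2 × 1.5 = 74.2425
  [13.5→15.5]: (47.88+43.56)/2 × 2 = 91.44
  [15.5→19.5]: (43.56+35.59)/2 × 4 = 158.3
  Sum = 830.8225 mcg/mL·hr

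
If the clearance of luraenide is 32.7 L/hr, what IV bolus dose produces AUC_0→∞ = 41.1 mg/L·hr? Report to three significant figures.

Dose_iv = CL × AUC_0→∞
     = 32.7 × 41.1 = 1343.97 mg

Dose = 1340 mg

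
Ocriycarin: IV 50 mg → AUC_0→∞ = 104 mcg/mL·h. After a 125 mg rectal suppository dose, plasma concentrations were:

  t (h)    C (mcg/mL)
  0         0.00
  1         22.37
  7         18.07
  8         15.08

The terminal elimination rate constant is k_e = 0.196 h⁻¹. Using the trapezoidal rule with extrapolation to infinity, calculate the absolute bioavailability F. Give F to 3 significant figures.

Trapezoidal AUC_0→8 (rectal suppository):
  [0→1]: (0.00+22.37)/2 × 1 = 11.185
  [1→7]: (22.37+18.07)/2 × 6 = 121.32
  [7→8]: (18.07+15.08)/2 × 1 = 16.575
  Sum = 149.08 mcg/mL·h
Tail: C_last/k_e = 15.08/0.196 = 76.939
AUC_0→∞ (rectal suppository) = 149.08 + 76.939 = 226.019 mcg/mL·h
F = (AUC_ev/D_ev)/(AUC_iv/D_iv) = (226.019/125)/(104/50) = 1.808152/2.08 = 0.8693

F = 0.869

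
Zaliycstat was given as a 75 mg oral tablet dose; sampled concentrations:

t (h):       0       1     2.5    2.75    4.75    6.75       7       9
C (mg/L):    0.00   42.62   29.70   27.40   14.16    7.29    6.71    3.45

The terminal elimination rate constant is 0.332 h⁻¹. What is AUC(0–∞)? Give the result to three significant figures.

Trapezoidal AUC_0→9:
  [0→1]: (0.00+42.62)/2 × 1 = 21.31
  [1→2.5]: (42.62+29.70)/2 × 1.5 = 54.24
  [2.5→2.75]: (29.70+27.40)/2 × 0.25 = 7.1375
  [2.75→4.75]: (27.40+14.16)/2 × 2 = 41.56
  [4.75→6.75]: (14.16+7.29)/2 × 2 = 21.45
  [6.75→7]: (7.29+6.71)/2 × 0.25 = 1.75
  [7→9]: (6.71+3.45)/2 × 2 = 10.16
  Sum = 157.6075 mg/L·h
Extrapolated tail: C_last / k_e = 3.45 / 0.332 = 10.392
AUC_0→∞ = 157.6075 + 10.392 = 167.9995 mg/L·h

AUC = 168 mg/L·h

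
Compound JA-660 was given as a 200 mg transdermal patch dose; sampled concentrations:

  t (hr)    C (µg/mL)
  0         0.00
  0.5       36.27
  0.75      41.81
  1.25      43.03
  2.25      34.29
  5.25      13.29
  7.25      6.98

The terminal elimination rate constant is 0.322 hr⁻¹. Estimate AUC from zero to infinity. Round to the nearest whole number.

AUC = 192 µg/mL·hr

Trapezoidal AUC_0→7.25:
  [0→0.5]: (0.00+36.27)/2 × 0.5 = 9.0675
  [0.5→0.75]: (36.27+41.81)/2 × 0.25 = 9.76
  [0.75→1.25]: (41.81+43.03)/2 × 0.5 = 21.21
  [1.25→2.25]: (43.03+34.29)/2 × 1 = 38.66
  [2.25→5.25]: (34.29+13.29)/2 × 3 = 71.37
  [5.25→7.25]: (13.29+6.98)/2 × 2 = 20.27
  Sum = 170.3375 µg/mL·hr
Extrapolated tail: C_last / k_e = 6.98 / 0.322 = 21.677
AUC_0→∞ = 170.3375 + 21.677 = 192.0145 µg/mL·hr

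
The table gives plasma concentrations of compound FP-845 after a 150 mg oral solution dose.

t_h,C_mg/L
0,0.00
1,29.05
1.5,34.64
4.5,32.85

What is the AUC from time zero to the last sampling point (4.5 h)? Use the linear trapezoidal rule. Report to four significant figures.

Trapezoidal AUC_0→4.5:
  [0→1]: (0.00+29.05)/2 × 1 = 14.525
  [1→1.5]: (29.05+34.64)/2 × 0.5 = 15.9225
  [1.5→4.5]: (34.64+32.85)/2 × 3 = 101.235
  Sum = 131.6825 mg/L·h

AUC = 131.7 mg/L·h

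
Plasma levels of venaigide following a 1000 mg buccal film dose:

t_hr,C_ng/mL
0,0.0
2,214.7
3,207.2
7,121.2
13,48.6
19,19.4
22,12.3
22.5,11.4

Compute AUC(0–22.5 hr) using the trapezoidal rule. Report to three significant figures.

Trapezoidal AUC_0→22.5:
  [0→2]: (0.0+214.7)/2 × 2 = 214.7
  [2→3]: (214.7+207.2)/2 × 1 = 210.95
  [3→7]: (207.2+121.2)/2 × 4 = 656.8
  [7→13]: (121.2+48.6)/2 × 6 = 509.4
  [13→19]: (48.6+19.4)/2 × 6 = 204.0
  [19→22]: (19.4+12.3)/2 × 3 = 47.55
  [22→22.5]: (12.3+11.4)/2 × 0.5 = 5.925
  Sum = 1849.325 ng/mL·hr

AUC = 1850 ng/mL·hr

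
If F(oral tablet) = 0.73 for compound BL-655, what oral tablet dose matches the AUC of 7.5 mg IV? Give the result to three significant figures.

For equal systemic exposure: F × D_ev = D_iv
D_ev = D_iv / F = 7.5 / 0.73 = 10.274 mg

D_oral = 10.3 mg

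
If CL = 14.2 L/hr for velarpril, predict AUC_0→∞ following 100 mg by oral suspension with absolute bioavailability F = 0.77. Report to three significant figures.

AUC = 5.42 mg/L·hr

AUC_0→∞ = F × Dose / CL
        = 0.77 × 100 / 14.2 = 5.42254 mg/L·hr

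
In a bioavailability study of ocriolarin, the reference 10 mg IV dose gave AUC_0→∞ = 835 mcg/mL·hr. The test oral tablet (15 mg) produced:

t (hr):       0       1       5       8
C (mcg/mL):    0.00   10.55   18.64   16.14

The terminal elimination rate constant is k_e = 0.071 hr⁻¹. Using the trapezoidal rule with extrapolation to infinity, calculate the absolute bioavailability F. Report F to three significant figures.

Trapezoidal AUC_0→8 (oral tablet):
  [0→1]: (0.00+10.55)/2 × 1 = 5.275
  [1→5]: (10.55+18.64)/2 × 4 = 58.38
  [5→8]: (18.64+16.14)/2 × 3 = 52.17
  Sum = 115.825 mcg/mL·hr
Tail: C_last/k_e = 16.14/0.071 = 227.324
AUC_0→∞ (oral tablet) = 115.825 + 227.324 = 343.149 mcg/mL·hr
F = (AUC_ev/D_ev)/(AUC_iv/D_iv) = (343.149/15)/(835/10) = 22.8766/83.5 = 0.2740

F = 0.274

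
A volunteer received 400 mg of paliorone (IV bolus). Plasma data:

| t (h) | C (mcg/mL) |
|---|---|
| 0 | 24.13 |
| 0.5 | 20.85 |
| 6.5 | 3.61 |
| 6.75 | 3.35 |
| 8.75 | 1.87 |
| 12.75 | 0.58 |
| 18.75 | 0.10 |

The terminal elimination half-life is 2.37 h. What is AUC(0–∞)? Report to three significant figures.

AUC = 98.0 mcg/mL·h

Trapezoidal AUC_0→18.75:
  [0→0.5]: (24.13+20.85)/2 × 0.5 = 11.245
  [0.5→6.5]: (20.85+3.61)/2 × 6 = 73.38
  [6.5→6.75]: (3.61+3.35)/2 × 0.25 = 0.87
  [6.75→8.75]: (3.35+1.87)/2 × 2 = 5.22
  [8.75→12.75]: (1.87+0.58)/2 × 4 = 4.9
  [12.75→18.75]: (0.58+0.10)/2 × 6 = 2.04
  Sum = 97.655 mcg/mL·h
k_e = ln2 / t½ = 0.693147 / 2.37 = 0.2925 h^-1
Extrapolated tail: C_last / k_e = 0.10 / 0.2925 = 0.342
AUC_0→∞ = 97.655 + 0.342 = 97.997 mcg/mL·h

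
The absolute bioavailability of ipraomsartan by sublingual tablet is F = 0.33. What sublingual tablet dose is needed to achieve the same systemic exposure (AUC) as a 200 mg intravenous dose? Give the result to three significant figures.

For equal systemic exposure: F × D_ev = D_iv
D_ev = D_iv / F = 200 / 0.33 = 606.061 mg

D_sublingual = 606 mg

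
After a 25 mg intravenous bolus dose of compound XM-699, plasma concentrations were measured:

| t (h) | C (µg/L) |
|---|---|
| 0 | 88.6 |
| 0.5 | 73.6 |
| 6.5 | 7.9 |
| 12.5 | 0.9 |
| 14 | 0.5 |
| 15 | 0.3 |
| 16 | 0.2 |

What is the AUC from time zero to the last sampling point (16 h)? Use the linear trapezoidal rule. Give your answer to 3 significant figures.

Trapezoidal AUC_0→16:
  [0→0.5]: (88.6+73.6)/2 × 0.5 = 40.55
  [0.5→6.5]: (73.6+7.9)/2 × 6 = 244.5
  [6.5→12.5]: (7.9+0.9)/2 × 6 = 26.4
  [12.5→14]: (0.9+0.5)/2 × 1.5 = 1.05
  [14→15]: (0.5+0.3)/2 × 1 = 0.4
  [15→16]: (0.3+0.2)/2 × 1 = 0.25
  Sum = 313.15 µg/L·h

AUC = 313 µg/L·h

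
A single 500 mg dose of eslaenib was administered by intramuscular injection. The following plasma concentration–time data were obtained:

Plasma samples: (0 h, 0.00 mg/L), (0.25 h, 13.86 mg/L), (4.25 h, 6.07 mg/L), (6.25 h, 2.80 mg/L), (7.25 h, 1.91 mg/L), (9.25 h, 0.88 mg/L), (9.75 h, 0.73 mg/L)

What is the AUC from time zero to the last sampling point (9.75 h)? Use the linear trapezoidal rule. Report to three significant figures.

Trapezoidal AUC_0→9.75:
  [0→0.25]: (0.00+13.86)/2 × 0.25 = 1.7325
  [0.25→4.25]: (13.86+6.07)/2 × 4 = 39.86
  [4.25→6.25]: (6.07+2.80)/2 × 2 = 8.87
  [6.25→7.25]: (2.80+1.91)/2 × 1 = 2.355
  [7.25→9.25]: (1.91+0.88)/2 × 2 = 2.79
  [9.25→9.75]: (0.88+0.73)/2 × 0.5 = 0.4025
  Sum = 56.01 mg/L·h

AUC = 56.0 mg/L·h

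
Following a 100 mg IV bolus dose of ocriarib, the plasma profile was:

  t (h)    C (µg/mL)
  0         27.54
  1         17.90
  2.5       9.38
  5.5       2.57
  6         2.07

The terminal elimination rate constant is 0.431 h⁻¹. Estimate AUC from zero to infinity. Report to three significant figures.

Trapezoidal AUC_0→6:
  [0→1]: (27.54+17.90)/2 × 1 = 22.72
  [1→2.5]: (17.90+9.38)/2 × 1.5 = 20.46
  [2.5→5.5]: (9.38+2.57)/2 × 3 = 17.925
  [5.5→6]: (2.57+2.07)/2 × 0.5 = 1.16
  Sum = 62.265 µg/mL·h
Extrapolated tail: C_last / k_e = 2.07 / 0.431 = 4.803
AUC_0→∞ = 62.265 + 4.803 = 67.068 µg/mL·h

AUC = 67.1 µg/mL·h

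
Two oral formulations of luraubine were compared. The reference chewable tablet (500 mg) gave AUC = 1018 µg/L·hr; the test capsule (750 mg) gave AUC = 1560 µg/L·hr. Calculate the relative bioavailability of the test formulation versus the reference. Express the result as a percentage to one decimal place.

F_rel = 102.2%

F_rel = (AUC_test/D_test) / (AUC_ref/D_ref)
      = (1560/750) / (1018/500)
      = 2.08 / 2.036 = 1.0216 = 102.16%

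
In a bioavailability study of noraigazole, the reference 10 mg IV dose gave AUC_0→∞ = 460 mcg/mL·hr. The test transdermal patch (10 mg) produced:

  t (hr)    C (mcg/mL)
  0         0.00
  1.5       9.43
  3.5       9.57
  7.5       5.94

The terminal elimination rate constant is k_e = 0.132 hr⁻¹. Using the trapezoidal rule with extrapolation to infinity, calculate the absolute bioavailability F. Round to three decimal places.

Trapezoidal AUC_0→7.5 (transdermal patch):
  [0→1.5]: (0.00+9.43)/2 × 1.5 = 7.0725
  [1.5→3.5]: (9.43+9.57)/2 × 2 = 19.0
  [3.5→7.5]: (9.57+5.94)/2 × 4 = 31.02
  Sum = 57.0925 mcg/mL·hr
Tail: C_last/k_e = 5.94/0.132 = 45.000
AUC_0→∞ (transdermal patch) = 57.0925 + 45.000 = 102.0925 mcg/mL·hr
F = (AUC_ev/D_ev)/(AUC_iv/D_iv) = (102.0925/10)/(460/10) = 10.20925/46 = 0.2219

F = 0.222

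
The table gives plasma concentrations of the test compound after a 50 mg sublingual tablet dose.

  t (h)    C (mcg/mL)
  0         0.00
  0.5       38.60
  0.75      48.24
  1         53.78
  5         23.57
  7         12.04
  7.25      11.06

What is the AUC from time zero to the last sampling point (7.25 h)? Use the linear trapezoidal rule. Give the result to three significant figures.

AUC = 226 mcg/mL·h

Trapezoidal AUC_0→7.25:
  [0→0.5]: (0.00+38.60)/2 × 0.5 = 9.65
  [0.5→0.75]: (38.60+48.24)/2 × 0.25 = 10.855
  [0.75→1]: (48.24+53.78)/2 × 0.25 = 12.7525
  [1→5]: (53.78+23.57)/2 × 4 = 154.7
  [5→7]: (23.57+12.04)/2 × 2 = 35.61
  [7→7.25]: (12.04+11.06)/2 × 0.25 = 2.8875
  Sum = 226.455 mcg/mL·h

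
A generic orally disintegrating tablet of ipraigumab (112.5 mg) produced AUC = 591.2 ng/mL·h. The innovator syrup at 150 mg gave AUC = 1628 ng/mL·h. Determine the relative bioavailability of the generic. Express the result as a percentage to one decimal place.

F_rel = (AUC_test/D_test) / (AUC_ref/D_ref)
      = (591.2/112.5) / (1628/150)
      = 5.25511 / 10.8533 = 0.4842 = 48.42%

F_rel = 48.4%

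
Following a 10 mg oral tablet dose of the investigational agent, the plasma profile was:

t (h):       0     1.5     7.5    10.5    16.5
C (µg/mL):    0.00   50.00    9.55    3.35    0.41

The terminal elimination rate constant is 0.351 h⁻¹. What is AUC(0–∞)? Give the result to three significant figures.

AUC = 248 µg/mL·h

Trapezoidal AUC_0→16.5:
  [0→1.5]: (0.00+50.00)/2 × 1.5 = 37.5
  [1.5→7.5]: (50.00+9.55)/2 × 6 = 178.65
  [7.5→10.5]: (9.55+3.35)/2 × 3 = 19.35
  [10.5→16.5]: (3.35+0.41)/2 × 6 = 11.28
  Sum = 246.78 µg/mL·h
Extrapolated tail: C_last / k_e = 0.41 / 0.351 = 1.168
AUC_0→∞ = 246.78 + 1.168 = 247.948 µg/mL·h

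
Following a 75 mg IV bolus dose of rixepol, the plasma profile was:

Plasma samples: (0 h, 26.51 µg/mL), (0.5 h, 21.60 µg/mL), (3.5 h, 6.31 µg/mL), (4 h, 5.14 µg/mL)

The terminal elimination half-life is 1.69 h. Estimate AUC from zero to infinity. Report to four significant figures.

AUC = 69.29 µg/mL·h

Trapezoidal AUC_0→4:
  [0→0.5]: (26.51+21.60)/2 × 0.5 = 12.0275
  [0.5→3.5]: (21.60+6.31)/2 × 3 = 41.865
  [3.5→4]: (6.31+5.14)/2 × 0.5 = 2.8625
  Sum = 56.755 µg/mL·h
k_e = ln2 / t½ = 0.693147 / 1.69 = 0.4101 h^-1
Extrapolated tail: C_last / k_e = 5.14 / 0.4101 = 12.534
AUC_0→∞ = 56.755 + 12.534 = 69.289 µg/mL·h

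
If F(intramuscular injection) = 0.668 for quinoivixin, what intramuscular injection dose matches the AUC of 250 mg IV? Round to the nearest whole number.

For equal systemic exposure: F × D_ev = D_iv
D_ev = D_iv / F = 250 / 0.668 = 374.251 mg

D_intramuscular = 374 mg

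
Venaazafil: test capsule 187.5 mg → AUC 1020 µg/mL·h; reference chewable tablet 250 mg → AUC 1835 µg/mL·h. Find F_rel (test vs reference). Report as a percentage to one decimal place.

F_rel = (AUC_test/D_test) / (AUC_ref/D_ref)
      = (1020/187.5) / (1835/250)
      = 5.44 / 7.34 = 0.7411 = 74.11%

F_rel = 74.1%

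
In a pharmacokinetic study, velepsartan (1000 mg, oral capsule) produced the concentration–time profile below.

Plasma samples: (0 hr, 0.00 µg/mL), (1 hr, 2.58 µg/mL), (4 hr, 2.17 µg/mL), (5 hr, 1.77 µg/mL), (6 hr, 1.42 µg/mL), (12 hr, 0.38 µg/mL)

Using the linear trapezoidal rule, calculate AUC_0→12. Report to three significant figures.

AUC = 17.4 µg/mL·hr

Trapezoidal AUC_0→12:
  [0→1]: (0.00+2.58)/2 × 1 = 1.29
  [1→4]: (2.58+2.17)/2 × 3 = 7.125
  [4→5]: (2.17+1.77)/2 × 1 = 1.97
  [5→6]: (1.77+1.42)/2 × 1 = 1.595
  [6→12]: (1.42+0.38)/2 × 6 = 5.4
  Sum = 17.38 µg/mL·hr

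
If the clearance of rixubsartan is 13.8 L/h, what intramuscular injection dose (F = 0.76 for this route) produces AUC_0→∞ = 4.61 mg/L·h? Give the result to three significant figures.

Dose = CL × AUC_0→∞ / F
     = 13.8 × 4.61 / 0.76 = 83.7079 mg

Dose = 83.7 mg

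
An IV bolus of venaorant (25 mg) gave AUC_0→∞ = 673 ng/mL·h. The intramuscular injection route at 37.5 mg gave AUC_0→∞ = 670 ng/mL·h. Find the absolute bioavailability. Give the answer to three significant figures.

F = 0.664

F = (AUC_ev / D_ev) / (AUC_iv / D_iv)
  = (670/37.5) / (673/25)
  = 17.8667 / 26.92 = 0.6637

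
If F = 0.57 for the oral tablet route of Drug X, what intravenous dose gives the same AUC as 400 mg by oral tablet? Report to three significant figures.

Systemic exposure from an extravascular dose = F × D_ev, so the equivalent IV dose is F × D_ev.
D_iv = F × D_ev = 0.57 × 400 = 228 mg

D_iv = 228 mg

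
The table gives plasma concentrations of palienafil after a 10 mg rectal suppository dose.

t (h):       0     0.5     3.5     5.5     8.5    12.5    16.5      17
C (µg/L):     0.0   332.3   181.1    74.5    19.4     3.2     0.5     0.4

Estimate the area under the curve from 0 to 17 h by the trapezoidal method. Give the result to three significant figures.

Trapezoidal AUC_0→17:
  [0→0.5]: (0.0+332.3)/2 × 0.5 = 83.075
  [0.5→3.5]: (332.3+181.1)/2 × 3 = 770.1
  [3.5→5.5]: (181.1+74.5)/2 × 2 = 255.6
  [5.5→8.5]: (74.5+19.4)/2 × 3 = 140.85
  [8.5→12.5]: (19.4+3.2)/2 × 4 = 45.2
  [12.5→16.5]: (3.2+0.5)/2 × 4 = 7.4
  [16.5→17]: (0.5+0.4)/2 × 0.5 = 0.225
  Sum = 1302.45 µg/L·h

AUC = 1300 µg/L·h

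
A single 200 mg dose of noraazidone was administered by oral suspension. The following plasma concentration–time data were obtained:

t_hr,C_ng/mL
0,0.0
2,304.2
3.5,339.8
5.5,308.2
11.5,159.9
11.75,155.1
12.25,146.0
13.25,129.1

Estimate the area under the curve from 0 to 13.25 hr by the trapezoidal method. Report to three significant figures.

Trapezoidal AUC_0→13.25:
  [0→2]: (0.0+304.2)/2 × 2 = 304.2
  [2→3.5]: (304.2+339.8)/2 × 1.5 = 483.0
  [3.5→5.5]: (339.8+308.2)/2 × 2 = 648.0
  [5.5→11.5]: (308.2+159.9)/2 × 6 = 1404.3
  [11.5→11.75]: (159.9+155.1)/2 × 0.25 = 39.375
  [11.75→12.25]: (155.1+146.0)/2 × 0.5 = 75.275
  [12.25→13.25]: (146.0+129.1)/2 × 1 = 137.55
  Sum = 3091.7 ng/mL·hr

AUC = 3090 ng/mL·hr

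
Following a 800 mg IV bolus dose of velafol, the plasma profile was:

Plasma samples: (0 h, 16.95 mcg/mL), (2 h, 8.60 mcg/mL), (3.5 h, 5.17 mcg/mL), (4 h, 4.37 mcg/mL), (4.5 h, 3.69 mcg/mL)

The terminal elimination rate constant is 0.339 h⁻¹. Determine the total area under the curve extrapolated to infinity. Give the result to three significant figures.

AUC = 51.2 mcg/mL·h

Trapezoidal AUC_0→4.5:
  [0→2]: (16.95+8.60)/2 × 2 = 25.55
  [2→3.5]: (8.60+5.17)/2 × 1.5 = 10.3275
  [3.5→4]: (5.17+4.37)/2 × 0.5 = 2.385
  [4→4.5]: (4.37+3.69)/2 × 0.5 = 2.015
  Sum = 40.2775 mcg/mL·h
Extrapolated tail: C_last / k_e = 3.69 / 0.339 = 10.885
AUC_0→∞ = 40.2775 + 10.885 = 51.1625 mcg/mL·h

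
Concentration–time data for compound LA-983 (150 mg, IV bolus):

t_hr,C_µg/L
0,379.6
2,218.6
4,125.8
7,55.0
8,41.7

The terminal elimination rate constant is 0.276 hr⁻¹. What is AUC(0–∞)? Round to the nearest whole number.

AUC = 1413 µg/L·hr

Trapezoidal AUC_0→8:
  [0→2]: (379.6+218.6)/2 × 2 = 598.2
  [2→4]: (218.6+125.8)/2 × 2 = 344.4
  [4→7]: (125.8+55.0)/2 × 3 = 271.2
  [7→8]: (55.0+41.7)/2 × 1 = 48.35
  Sum = 1262.15 µg/L·hr
Extrapolated tail: C_last / k_e = 41.7 / 0.276 = 151.087
AUC_0→∞ = 1262.15 + 151.087 = 1413.237 µg/L·hr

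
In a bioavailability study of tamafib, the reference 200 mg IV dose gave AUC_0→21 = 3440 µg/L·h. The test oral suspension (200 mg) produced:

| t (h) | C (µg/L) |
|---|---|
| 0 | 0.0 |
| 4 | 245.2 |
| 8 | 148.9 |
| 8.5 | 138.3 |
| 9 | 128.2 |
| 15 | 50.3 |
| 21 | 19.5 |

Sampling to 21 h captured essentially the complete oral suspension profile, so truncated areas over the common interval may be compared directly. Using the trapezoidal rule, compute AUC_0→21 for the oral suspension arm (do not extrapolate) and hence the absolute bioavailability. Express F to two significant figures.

Trapezoidal AUC_0→21 (oral suspension):
  [0→4]: (0.0+245.2)/2 × 4 = 490.4
  [4→8]: (245.2+148.9)/2 × 4 = 788.2
  [8→8.5]: (148.9+138.3)/2 × 0.5 = 71.8
  [8.5→9]: (138.3+128.2)/2 × 0.5 = 66.625
  [9→15]: (128.2+50.3)/2 × 6 = 535.5
  [15→21]: (50.3+19.5)/2 × 6 = 209.4
  Sum = 2161.925 µg/L·h
F = (AUC_ev/D_ev)/(AUC_iv/D_iv) = (2161.925/200)/(3440/200) = 10.809625/17.2 = 0.6285

F = 0.63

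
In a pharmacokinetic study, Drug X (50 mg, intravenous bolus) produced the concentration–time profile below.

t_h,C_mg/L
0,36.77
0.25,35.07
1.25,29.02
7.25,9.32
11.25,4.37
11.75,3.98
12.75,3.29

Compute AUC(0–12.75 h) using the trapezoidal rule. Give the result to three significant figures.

AUC = 189 mg/L·h

Trapezoidal AUC_0→12.75:
  [0→0.25]: (36.77+35.07)/2 × 0.25 = 8.98
  [0.25→1.25]: (35.07+29.02)/2 × 1 = 32.045
  [1.25→7.25]: (29.02+9.32)/2 × 6 = 115.02
  [7.25→11.25]: (9.32+4.37)/2 × 4 = 27.38
  [11.25→11.75]: (4.37+3.98)/2 × 0.5 = 2.0875
  [11.75→12.75]: (3.98+3.29)/2 × 1 = 3.635
  Sum = 189.1475 mg/L·h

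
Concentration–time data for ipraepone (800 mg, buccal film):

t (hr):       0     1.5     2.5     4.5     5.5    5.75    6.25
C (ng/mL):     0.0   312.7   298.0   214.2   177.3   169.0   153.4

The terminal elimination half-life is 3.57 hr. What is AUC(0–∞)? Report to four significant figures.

AUC = 2162 ng/mL·hr

Trapezoidal AUC_0→6.25:
  [0→1.5]: (0.0+312.7)/2 × 1.5 = 234.525
  [1.5→2.5]: (312.7+298.0)/2 × 1 = 305.35
  [2.5→4.5]: (298.0+214.2)/2 × 2 = 512.2
  [4.5→5.5]: (214.2+177.3)/2 × 1 = 195.75
  [5.5→5.75]: (177.3+169.0)/2 × 0.25 = 43.2875
  [5.75→6.25]: (169.0+153.4)/2 × 0.5 = 80.6
  Sum = 1371.7125 ng/mL·hr
k_e = ln2 / t½ = 0.693147 / 3.57 = 0.1942 hr^-1
Extrapolated tail: C_last / k_e = 153.4 / 0.1942 = 789.907
AUC_0→∞ = 1371.7125 + 789.907 = 2161.6195 ng/mL·hr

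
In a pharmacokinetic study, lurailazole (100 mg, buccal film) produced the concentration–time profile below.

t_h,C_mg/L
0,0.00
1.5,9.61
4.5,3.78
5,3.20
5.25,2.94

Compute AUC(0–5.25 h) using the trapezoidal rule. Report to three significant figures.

AUC = 29.8 mg/L·h

Trapezoidal AUC_0→5.25:
  [0→1.5]: (0.00+9.61)/2 × 1.5 = 7.2075
  [1.5→4.5]: (9.61+3.78)/2 × 3 = 20.085
  [4.5→5]: (3.78+3.20)/2 × 0.5 = 1.745
  [5→5.25]: (3.20+2.94)/2 × 0.25 = 0.7675
  Sum = 29.805 mg/L·h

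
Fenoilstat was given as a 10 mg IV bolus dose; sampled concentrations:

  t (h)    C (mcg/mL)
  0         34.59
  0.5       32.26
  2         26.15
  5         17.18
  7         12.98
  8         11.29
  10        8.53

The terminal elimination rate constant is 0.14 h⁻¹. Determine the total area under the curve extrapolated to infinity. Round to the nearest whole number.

AUC = 249 mcg/mL·h

Trapezoidal AUC_0→10:
  [0→0.5]: (34.59+32.26)/2 × 0.5 = 16.7125
  [0.5→2]: (32.26+26.15)/2 × 1.5 = 43.8075
  [2→5]: (26.15+17.18)/2 × 3 = 64.995
  [5→7]: (17.18+12.98)/2 × 2 = 30.16
  [7→8]: (12.98+11.29)/2 × 1 = 12.135
  [8→10]: (11.29+8.53)/2 × 2 = 19.82
  Sum = 187.63 mcg/mL·h
Extrapolated tail: C_last / k_e = 8.53 / 0.14 = 60.929
AUC_0→∞ = 187.63 + 60.929 = 248.559 mcg/mL·h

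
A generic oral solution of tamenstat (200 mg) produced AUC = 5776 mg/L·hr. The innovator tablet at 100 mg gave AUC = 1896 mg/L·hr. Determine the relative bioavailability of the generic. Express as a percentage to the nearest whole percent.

F_rel = (AUC_test/D_test) / (AUC_ref/D_ref)
      = (5776/200) / (1896/100)
      = 28.88 / 18.96 = 1.5232 = 152.32%

F_rel = 152%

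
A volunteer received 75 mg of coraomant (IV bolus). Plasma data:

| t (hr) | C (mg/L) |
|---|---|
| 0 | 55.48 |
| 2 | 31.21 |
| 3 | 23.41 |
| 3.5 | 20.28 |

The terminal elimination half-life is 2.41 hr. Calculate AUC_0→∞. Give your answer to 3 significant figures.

AUC = 195 mg/L·hr

Trapezoidal AUC_0→3.5:
  [0→2]: (55.48+31.21)/2 × 2 = 86.69
  [2→3]: (31.21+23.41)/2 × 1 = 27.31
  [3→3.5]: (23.41+20.28)/2 × 0.5 = 10.9225
  Sum = 124.9225 mg/L·hr
k_e = ln2 / t½ = 0.693147 / 2.41 = 0.2876 hr^-1
Extrapolated tail: C_last / k_e = 20.28 / 0.2876 = 70.515
AUC_0→∞ = 124.9225 + 70.515 = 195.4375 mg/L·hr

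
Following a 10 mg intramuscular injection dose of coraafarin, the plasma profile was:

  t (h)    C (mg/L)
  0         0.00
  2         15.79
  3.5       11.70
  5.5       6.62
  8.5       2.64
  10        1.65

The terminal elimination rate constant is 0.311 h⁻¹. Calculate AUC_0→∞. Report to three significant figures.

Trapezoidal AUC_0→10:
  [0→2]: (0.00+15.79)/2 × 2 = 15.79
  [2→3.5]: (15.79+11.70)/2 × 1.5 = 20.6175
  [3.5→5.5]: (11.70+6.62)/2 × 2 = 18.32
  [5.5→8.5]: (6.62+2.64)/2 × 3 = 13.89
  [8.5→10]: (2.64+1.65)/2 × 1.5 = 3.2175
  Sum = 71.835 mg/L·h
Extrapolated tail: C_last / k_e = 1.65 / 0.311 = 5.305
AUC_0→∞ = 71.835 + 5.305 = 77.14 mg/L·h

AUC = 77.1 mg/L·h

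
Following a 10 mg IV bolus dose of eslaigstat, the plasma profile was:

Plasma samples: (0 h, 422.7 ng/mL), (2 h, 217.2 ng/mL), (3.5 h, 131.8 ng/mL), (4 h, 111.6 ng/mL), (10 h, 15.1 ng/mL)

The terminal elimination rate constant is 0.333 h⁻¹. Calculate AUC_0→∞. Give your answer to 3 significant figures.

Trapezoidal AUC_0→10:
  [0→2]: (422.7+217.2)/2 × 2 = 639.9
  [2→3.5]: (217.2+131.8)/2 × 1.5 = 261.75
  [3.5→4]: (131.8+111.6)/2 × 0.5 = 60.85
  [4→10]: (111.6+15.1)/2 × 6 = 380.1
  Sum = 1342.6 ng/mL·h
Extrapolated tail: C_last / k_e = 15.1 / 0.333 = 45.345
AUC_0→∞ = 1342.6 + 45.345 = 1387.945 ng/mL·h

AUC = 1390 ng/mL·h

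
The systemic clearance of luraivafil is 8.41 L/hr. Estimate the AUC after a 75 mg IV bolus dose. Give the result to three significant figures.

AUC = 8.92 mg/L·hr

AUC_0→∞ = Dose_iv / CL
        = 75 / 8.41 = 8.91795 mg/L·hr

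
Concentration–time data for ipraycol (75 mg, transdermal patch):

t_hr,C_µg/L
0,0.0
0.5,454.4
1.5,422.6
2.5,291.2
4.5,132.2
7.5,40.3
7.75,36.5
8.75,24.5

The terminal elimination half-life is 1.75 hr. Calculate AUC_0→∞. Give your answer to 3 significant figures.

Trapezoidal AUC_0→8.75:
  [0→0.5]: (0.0+454.4)/2 × 0.5 = 113.6
  [0.5→1.5]: (454.4+422.6)/2 × 1 = 438.5
  [1.5→2.5]: (422.6+291.2)/2 × 1 = 356.9
  [2.5→4.5]: (291.2+132.2)/2 × 2 = 423.4
  [4.5→7.5]: (132.2+40.3)/2 × 3 = 258.75
  [7.5→7.75]: (40.3+36.5)/2 × 0.25 = 9.6
  [7.75→8.75]: (36.5+24.5)/2 × 1 = 30.5
  Sum = 1631.25 µg/L·hr
k_e = ln2 / t½ = 0.693147 / 1.75 = 0.3961 hr^-1
Extrapolated tail: C_last / k_e = 24.5 / 0.3961 = 61.853
AUC_0→∞ = 1631.25 + 61.853 = 1693.103 µg/L·hr

AUC = 1690 µg/L·hr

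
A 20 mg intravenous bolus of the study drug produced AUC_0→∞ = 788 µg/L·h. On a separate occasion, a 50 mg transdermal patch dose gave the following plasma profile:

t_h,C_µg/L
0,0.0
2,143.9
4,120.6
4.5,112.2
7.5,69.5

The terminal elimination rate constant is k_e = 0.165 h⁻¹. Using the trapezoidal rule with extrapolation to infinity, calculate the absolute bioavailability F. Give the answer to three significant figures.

F = 0.589

Trapezoidal AUC_0→7.5 (transdermal patch):
  [0→2]: (0.0+143.9)/2 × 2 = 143.9
  [2→4]: (143.9+120.6)/2 × 2 = 264.5
  [4→4.5]: (120.6+112.2)/2 × 0.5 = 58.2
  [4.5→7.5]: (112.2+69.5)/2 × 3 = 272.55
  Sum = 739.15 µg/L·h
Tail: C_last/k_e = 69.5/0.165 = 421.212
AUC_0→∞ (transdermal patch) = 739.15 + 421.212 = 1160.362 µg/L·h
F = (AUC_ev/D_ev)/(AUC_iv/D_iv) = (1160.362/50)/(788/20) = 23.20724/39.4 = 0.5890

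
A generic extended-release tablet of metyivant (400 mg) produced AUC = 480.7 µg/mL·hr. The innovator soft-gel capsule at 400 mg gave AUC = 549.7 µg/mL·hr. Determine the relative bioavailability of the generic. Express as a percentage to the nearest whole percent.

F_rel = (AUC_test/D_test) / (AUC_ref/D_ref)
      = (480.7/400) / (549.7/400)
      = 1.20175 / 1.37425 = 0.8745 = 87.45%

F_rel = 87%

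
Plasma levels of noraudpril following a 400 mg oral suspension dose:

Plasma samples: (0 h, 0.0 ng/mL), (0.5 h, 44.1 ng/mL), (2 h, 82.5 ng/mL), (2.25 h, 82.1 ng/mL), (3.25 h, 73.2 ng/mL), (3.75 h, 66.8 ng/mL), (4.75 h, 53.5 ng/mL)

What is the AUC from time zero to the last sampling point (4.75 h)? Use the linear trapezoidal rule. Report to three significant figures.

Trapezoidal AUC_0→4.75:
  [0→0.5]: (0.0+44.1)/2 × 0.5 = 11.025
  [0.5→2]: (44.1+82.5)/2 × 1.5 = 94.95
  [2→2.25]: (82.5+82.1)/2 × 0.25 = 20.575
  [2.25→3.25]: (82.1+73.2)/2 × 1 = 77.65
  [3.25→3.75]: (73.2+66.8)/2 × 0.5 = 35.0
  [3.75→4.75]: (66.8+53.5)/2 × 1 = 60.15
  Sum = 299.35 ng/mL·h

AUC = 299 ng/mL·h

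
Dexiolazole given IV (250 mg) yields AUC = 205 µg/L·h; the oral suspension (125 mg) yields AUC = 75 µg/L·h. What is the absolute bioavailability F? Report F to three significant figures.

F = 0.732

F = (AUC_ev / D_ev) / (AUC_iv / D_iv)
  = (75/125) / (205/250)
  = 0.6 / 0.82 = 0.7317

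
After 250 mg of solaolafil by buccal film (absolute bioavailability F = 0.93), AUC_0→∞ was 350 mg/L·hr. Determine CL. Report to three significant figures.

CL = F × Dose / AUC_0→∞
   = 0.93 × 250 / 350 = 0.664286 L/hr

CL = 0.664 L/hr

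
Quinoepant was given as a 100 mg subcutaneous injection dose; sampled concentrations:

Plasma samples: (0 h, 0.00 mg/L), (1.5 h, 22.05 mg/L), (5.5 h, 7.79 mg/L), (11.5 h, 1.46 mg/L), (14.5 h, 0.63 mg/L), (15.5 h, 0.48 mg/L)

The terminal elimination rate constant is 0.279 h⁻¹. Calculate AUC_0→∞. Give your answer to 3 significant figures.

Trapezoidal AUC_0→15.5:
  [0→1.5]: (0.00+22.05)/2 × 1.5 = 16.5375
  [1.5→5.5]: (22.05+7.79)/2 × 4 = 59.68
  [5.5→11.5]: (7.79+1.46)/2 × 6 = 27.75
  [11.5→14.5]: (1.46+0.63)/2 × 3 = 3.135
  [14.5→15.5]: (0.63+0.48)/2 × 1 = 0.555
  Sum = 107.6575 mg/L·h
Extrapolated tail: C_last / k_e = 0.48 / 0.279 = 1.720
AUC_0→∞ = 107.6575 + 1.720 = 109.3775 mg/L·h

AUC = 109 mg/L·h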